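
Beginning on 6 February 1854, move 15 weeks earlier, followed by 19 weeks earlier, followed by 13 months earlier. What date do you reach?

May 13, 1852

Going back 15 weeks (= 105 days) from February 6, 1854:
Going back 6 days from February 6, 1854 reaches the end of the previous month; 105 − 6 = 99 left.
January 1854 has 31 days: 99 − 31 = 68 left.
December 1853 has 31 days: 68 − 31 = 37 left.
November 1853 has 30 days: 37 − 30 = 7 left.
October 1853 has 31 days; 31 − 7 = 24 → October 24, 1853.
Going back 19 weeks (= 133 days) from October 24, 1853:
Going back 24 days from October 24, 1853 reaches the end of the previous month; 133 − 24 = 109 left.
September 1853 has 30 days: 109 − 30 = 79 left.
August 1853 has 31 days: 79 − 31 = 48 left.
July 1853 has 31 days: 48 − 31 = 17 left.
June 1853 has 30 days; 30 − 17 = 13 → June 13, 1853.
Counting back 13 months from June 13, 1853:
month 6 − 13 = -7, which is month 5 of year 1852 → May 1852.
Day 13 is valid in May, giving May 13, 1852.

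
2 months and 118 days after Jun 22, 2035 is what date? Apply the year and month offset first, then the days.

Adding 2 months and 118 days from June 22, 2035: first the month/year part, then the days.
month 6 + 2 = 8 → August 2035.
Day 22 is valid in August, giving August 22, 2035.
Now add 118 days from August 22, 2035.
August has 31 days, so 31 − 22 = 9 days remain after August 22, 2035; 118 − 9 = 109 left.
September 2035 has 30 days: 109 − 30 = 79 left.
October 2035 has 31 days: 79 − 31 = 48 left.
November 2035 has 30 days: 48 − 30 = 18 left.
18 days into December 2035 → December 18, 2035.

December 18, 2035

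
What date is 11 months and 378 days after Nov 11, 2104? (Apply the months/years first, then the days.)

October 24, 2106

Adding 11 months and 378 days from November 11, 2104: first the month/year part, then the days.
month 11 + 11 = 22, which is month 10 of year 2105 → October 2105.
Day 11 is valid in October, giving October 11, 2105.
Now add 378 days from October 11, 2105.
October has 31 days, so 31 − 11 = 20 days remain after October 11, 2105; 378 − 20 = 358 left.
November 2105 has 30 days: 358 − 30 = 328 left.
December 2105 has 31 days: 328 − 31 = 297 left.
January 2106 has 31 days: 297 − 31 = 266 left.
February 2106 has 28 days (2106 is not a leap year): 266 − 28 = 238 left.
March 2106 has 31 days: 238 − 31 = 207 left.
April 2106 has 30 days: 207 − 30 = 177 left.
May 2106 has 31 days: 177 − 31 = 146 left.
June 2106 has 30 days: 146 − 30 = 116 left.
July 2106 has 31 days: 116 − 31 = 85 left.
August 2106 has 31 days: 85 − 31 = 54 left.
September 2106 has 30 days: 54 − 30 = 24 left.
24 days into October 2106 → October 24, 2106.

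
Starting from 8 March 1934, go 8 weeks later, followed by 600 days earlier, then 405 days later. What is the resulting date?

Adding 8 weeks (= 56 days) from March 8, 1934:
March has 31 days, so 31 − 8 = 23 days remain after March 8, 1934; 56 − 23 = 33 left.
April 1934 has 30 days: 33 − 30 = 3 left.
3 days into May 1934 → May 3, 1934.
Going back 600 days from May 3, 1934:
Going back 3 days from May 3, 1934 reaches the end of the previous month; 600 − 3 = 597 left.
April 1934 has 30 days: 597 − 30 = 567 left.
March 1934 has 31 days: 567 − 31 = 536 left.
February 1934 has 28 days (1934 is not a leap year): 536 − 28 = 508 left.
January 1934 has 31 days: 508 − 31 = 477 left.
December 1933 has 31 days: 477 − 31 = 446 left.
November 1933 has 30 days: 446 − 30 = 416 left.
October 1933 has 31 days: 416 − 31 = 385 left.
September 1933 has 30 days: 385 − 30 = 355 left.
August 1933 has 31 days: 355 − 31 = 324 left.
July 1933 has 31 days: 324 − 31 = 293 left.
June 1933 has 30 days: 293 − 30 = 263 left.
May 1933 has 31 days: 263 − 31 = 232 left.
April 1933 has 30 days: 232 − 30 = 202 left.
March 1933 has 31 days: 202 − 31 = 171 left.
February 1933 has 28 days (1933 is not a leap year): 171 − 28 = 143 left.
January 1933 has 31 days: 143 − 31 = 112 left.
December 1932 has 31 days: 112 − 31 = 81 left.
November 1932 has 30 days: 81 − 30 = 51 left.
October 1932 has 31 days: 51 − 31 = 20 left.
September 1932 has 30 days; 30 − 20 = 10 → September 10, 1932.
Advancing 405 days from September 10, 1932:
September has 30 days, so 30 − 10 = 20 days remain after September 10, 1932; 405 − 20 = 385 left.
October 1932 has 31 days: 385 − 31 = 354 left.
November 1932 has 30 days: 354 − 30 = 324 left.
December 1932 has 31 days: 324 − 31 = 293 left.
January 1933 has 31 days: 293 − 31 = 262 left.
February 1933 has 28 days (1933 is not a leap year): 262 − 28 = 234 left.
March 1933 has 31 days: 234 − 31 = 203 left.
April 1933 has 30 days: 203 − 30 = 173 left.
May 1933 has 31 days: 173 − 31 = 142 left.
June 1933 has 30 days: 142 − 30 = 112 left.
July 1933 has 31 days: 112 − 31 = 81 left.
August 1933 has 31 days: 81 − 31 = 50 left.
September 1933 has 30 days: 50 − 30 = 20 left.
20 days into October 1933 → October 20, 1933.

October 20, 1933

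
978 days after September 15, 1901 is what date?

Adding 978 days from September 15, 1901.
September has 30 days, so 30 − 15 = 15 days remain after September 15, 1901; 978 − 15 = 963 left.
October 1901 has 31 days: 963 − 31 = 932 left.
November 1901 has 30 days: 932 − 30 = 902 left.
December 1901 has 31 days: 902 − 31 = 871 left.
January 1902 has 31 days: 871 − 31 = 840 left.
February 1902 has 28 days (1902 is not a leap year): 840 − 28 = 812 left.
March 1902 has 31 days: 812 − 31 = 781 left.
April 1902 has 30 days: 781 − 30 = 751 left.
May 1902 has 31 days: 751 − 31 = 720 left.
June 1902 has 30 days: 720 − 30 = 690 left.
July 1902 has 31 days: 690 − 31 = 659 left.
August 1902 has 31 days: 659 − 31 = 628 left.
September 1902 has 30 days: 628 − 30 = 598 left.
October 1902 has 31 days: 598 − 31 = 567 left.
November 1902 has 30 days: 567 − 30 = 537 left.
December 1902 has 31 days: 537 − 31 = 506 left.
January 1903 has 31 days: 506 − 31 = 475 left.
February 1903 has 28 days (1903 is not a leap year): 475 − 28 = 447 left.
March 1903 has 31 days: 447 − 31 = 416 left.
April 1903 has 30 days: 416 − 30 = 386 left.
May 1903 has 31 days: 386 − 31 = 355 left.
June 1903 has 30 days: 355 − 30 = 325 left.
July 1903 has 31 days: 325 − 31 = 294 left.
August 1903 has 31 days: 294 − 31 = 263 left.
September 1903 has 30 days: 263 − 30 = 233 left.
October 1903 has 31 days: 233 − 31 = 202 left.
November 1903 has 30 days: 202 − 30 = 172 left.
December 1903 has 31 days: 172 − 31 = 141 left.
January 1904 has 31 days: 141 − 31 = 110 left.
February 1904 has 29 days (1904 is a leap year): 110 − 29 = 81 left.
March 1904 has 31 days: 81 − 31 = 50 left.
April 1904 has 30 days: 50 − 30 = 20 left.
20 days into May 1904 → May 20, 1904.

May 20, 1904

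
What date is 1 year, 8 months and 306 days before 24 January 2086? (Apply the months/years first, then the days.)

Counting back 1 year, 8 months and 306 days from January 24, 2086: first the month/year part, then the days.
-1 year → 2085; month 1 − 8 = -7, which is month 5 of year 2084 → May 2084.
Day 24 is valid in May, giving May 24, 2084.
Now subtract 306 days from May 24, 2084.
Going back 24 days from May 24, 2084 reaches the end of the previous month; 306 − 24 = 282 left.
April 2084 has 30 days: 282 − 30 = 252 left.
March 2084 has 31 days: 252 − 31 = 221 left.
February 2084 has 29 days (2084 is a leap year): 221 − 29 = 192 left.
January 2084 has 31 days: 192 − 31 = 161 left.
December 2083 has 31 days: 161 − 31 = 130 left.
November 2083 has 30 days: 130 − 30 = 100 left.
October 2083 has 31 days: 100 − 31 = 69 left.
September 2083 has 30 days: 69 − 30 = 39 left.
August 2083 has 31 days: 39 − 31 = 8 left.
July 2083 has 31 days; 31 − 8 = 23 → July 23, 2083.

July 23, 2083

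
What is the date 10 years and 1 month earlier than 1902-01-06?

Going back 10 years and 1 month from January 6, 1902.
-10 years → 1892; month 1 − 1 = 0, which is month 12 of year 1891 → December 1891.
Day 6 is valid in December, giving December 6, 1891.

December 6, 1891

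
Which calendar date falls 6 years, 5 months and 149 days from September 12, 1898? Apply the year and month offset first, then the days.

July 11, 1905

Counting forward 6 years, 5 months and 149 days from September 12, 1898: first the month/year part, then the days.
+6 years → 1904; month 9 + 5 = 14, which is month 2 of year 1905 → February 1905.
Day 12 is valid in February, giving February 12, 1905.
Now add 149 days from February 12, 1905.
February has 28 days, so 28 − 12 = 16 days remain after February 12, 1905; 149 − 16 = 133 left.
March 1905 has 31 days: 133 − 31 = 102 left.
April 1905 has 30 days: 102 − 30 = 72 left.
May 1905 has 31 days: 72 − 31 = 41 left.
June 1905 has 30 days: 41 − 30 = 11 left.
11 days into July 1905 → July 11, 1905.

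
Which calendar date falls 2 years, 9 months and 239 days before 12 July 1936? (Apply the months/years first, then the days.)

Subtracting 2 years, 9 months and 239 days from July 12, 1936: first the month/year part, then the days.
-2 years → 1934; month 7 − 9 = -2, which is month 10 of year 1933 → October 1933.
Day 12 is valid in October, giving October 12, 1933.
Now subtract 239 days from October 12, 1933.
Going back 12 days from October 12, 1933 reaches the end of the previous month; 239 − 12 = 227 left.
September 1933 has 30 days: 227 − 30 = 197 left.
August 1933 has 31 days: 197 − 31 = 166 left.
July 1933 has 31 days: 166 − 31 = 135 left.
June 1933 has 30 days: 135 − 30 = 105 left.
May 1933 has 31 days: 105 − 31 = 74 left.
April 1933 has 30 days: 74 − 30 = 44 left.
March 1933 has 31 days: 44 − 31 = 13 left.
February 1933 has 28 days; 28 − 13 = 15 → February 15, 1933.

February 15, 1933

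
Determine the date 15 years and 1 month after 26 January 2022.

Adding 15 years and 1 month from January 26, 2022.
+15 years → 2037; month 1 + 1 = 2 → February 2037.
Day 26 is valid in February, giving February 26, 2037.

February 26, 2037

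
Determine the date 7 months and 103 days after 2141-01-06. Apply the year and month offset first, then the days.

November 17, 2141

Advancing 7 months and 103 days from January 6, 2141: first the month/year part, then the days.
month 1 + 7 = 8 → August 2141.
Day 6 is valid in August, giving August 6, 2141.
Now add 103 days from August 6, 2141.
August has 31 days, so 31 − 6 = 25 days remain after August 6, 2141; 103 − 25 = 78 left.
September 2141 has 30 days: 78 − 30 = 48 left.
October 2141 has 31 days: 48 − 31 = 17 left.
17 days into November 2141 → November 17, 2141.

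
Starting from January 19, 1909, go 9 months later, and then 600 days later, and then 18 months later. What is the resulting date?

Counting forward 9 months from January 19, 1909:
month 1 + 9 = 10 → October 1909.
Day 19 is valid in October, giving October 19, 1909.
Counting forward 600 days from October 19, 1909:
October has 31 days, so 31 − 19 = 12 days remain after October 19, 1909; 600 − 12 = 588 left.
November 1909 has 30 days: 588 − 30 = 558 left.
December 1909 has 31 days: 558 − 31 = 527 left.
January 1910 has 31 days: 527 − 31 = 496 left.
February 1910 has 28 days (1910 is not a leap year): 496 − 28 = 468 left.
March 1910 has 31 days: 468 − 31 = 437 left.
April 1910 has 30 days: 437 − 30 = 407 left.
May 1910 has 31 days: 407 − 31 = 376 left.
June 1910 has 30 days: 376 − 30 = 346 left.
July 1910 has 31 days: 346 − 31 = 315 left.
August 1910 has 31 days: 315 − 31 = 284 left.
September 1910 has 30 days: 284 − 30 = 254 left.
October 1910 has 31 days: 254 − 31 = 223 left.
November 1910 has 30 days: 223 − 30 = 193 left.
December 1910 has 31 days: 193 − 31 = 162 left.
January 1911 has 31 days: 162 − 31 = 131 left.
February 1911 has 28 days (1911 is not a leap year): 131 − 28 = 103 left.
March 1911 has 31 days: 103 − 31 = 72 left.
April 1911 has 30 days: 72 − 30 = 42 left.
May 1911 has 31 days: 42 − 31 = 11 left.
11 days into June 1911 → June 11, 1911.
Adding 18 months from June 11, 1911:
month 6 + 18 = 24, which is month 12 of year 1912 → December 1912.
Day 11 is valid in December, giving December 11, 1912.

December 11, 1912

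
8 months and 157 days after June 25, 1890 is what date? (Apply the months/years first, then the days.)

August 1, 1891

Adding 8 months and 157 days from June 25, 1890: first the month/year part, then the days.
month 6 + 8 = 14, which is month 2 of year 1891 → February 1891.
Day 25 is valid in February, giving February 25, 1891.
Now add 157 days from February 25, 1891.
February has 28 days, so 28 − 25 = 3 days remain after February 25, 1891; 157 − 3 = 154 left.
March 1891 has 31 days: 154 − 31 = 123 left.
April 1891 has 30 days: 123 − 30 = 93 left.
May 1891 has 31 days: 93 − 31 = 62 left.
June 1891 has 30 days: 62 − 30 = 32 left.
July 1891 has 31 days: 32 − 31 = 1 left.
1 day into August 1891 → August 1, 1891.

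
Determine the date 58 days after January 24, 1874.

Advancing 58 days from January 24, 1874.
January has 31 days, so 31 − 24 = 7 days remain after January 24, 1874; 58 − 7 = 51 left.
February 1874 has 28 days (1874 is not a leap year): 51 − 28 = 23 left.
23 days into March 1874 → March 23, 1874.

March 23, 1874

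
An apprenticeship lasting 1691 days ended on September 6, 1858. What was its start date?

January 19, 1854

Counting back 1691 days from September 6, 1858.
Going back 6 days from September 6, 1858 reaches the end of the previous month; 1691 − 6 = 1685 left.
August 1858 has 31 days: 1685 − 31 = 1654 left.
July 1858 has 31 days: 1654 − 31 = 1623 left.
June 1858 has 30 days: 1623 − 30 = 1593 left.
May 1858 has 31 days: 1593 − 31 = 1562 left.
April 1858 has 30 days: 1562 − 30 = 1532 left.
March 1858 has 31 days: 1532 − 31 = 1501 left.
February 1858 has 28 days (1858 is not a leap year): 1501 − 28 = 1473 left.
January 1858 has 31 days: 1473 − 31 = 1442 left.
December 1857 has 31 days: 1442 − 31 = 1411 left.
November 1857 has 30 days: 1411 − 30 = 1381 left.
October 1857 has 31 days: 1381 − 31 = 1350 left.
September 1857 has 30 days: 1350 − 30 = 1320 left.
August 1857 has 31 days: 1320 − 31 = 1289 left.
July 1857 has 31 days: 1289 − 31 = 1258 left.
June 1857 has 30 days: 1258 − 30 = 1228 left.
May 1857 has 31 days: 1228 − 31 = 1197 left.
April 1857 has 30 days: 1197 − 30 = 1167 left.
March 1857 has 31 days: 1167 − 31 = 1136 left.
February 1857 has 28 days (1857 is not a leap year): 1136 − 28 = 1108 left.
January 1857 has 31 days: 1108 − 31 = 1077 left.
December 1856 has 31 days: 1077 − 31 = 1046 left.
November 1856 has 30 days: 1046 − 30 = 1016 left.
October 1856 has 31 days: 1016 − 31 = 985 left.
September 1856 has 30 days: 985 − 30 = 955 left.
August 1856 has 31 days: 955 − 31 = 924 left.
July 1856 has 31 days: 924 − 31 = 893 left.
June 1856 has 30 days: 893 − 30 = 863 left.
May 1856 has 31 days: 863 − 31 = 832 left.
April 1856 has 30 days: 832 − 30 = 802 left.
March 1856 has 31 days: 802 − 31 = 771 left.
February 1856 has 29 days (1856 is a leap year): 771 − 29 = 742 left.
January 1856 has 31 days: 742 − 31 = 711 left.
December 1855 has 31 days: 711 − 31 = 680 left.
November 1855 has 30 days: 680 − 30 = 650 left.
October 1855 has 31 days: 650 − 31 = 619 left.
September 1855 has 30 days: 619 − 30 = 589 left.
August 1855 has 31 days: 589 − 31 = 558 left.
July 1855 has 31 days: 558 − 31 = 527 left.
June 1855 has 30 days: 527 − 30 = 497 left.
May 1855 has 31 days: 497 − 31 = 466 left.
April 1855 has 30 days: 466 − 30 = 436 left.
March 1855 has 31 days: 436 − 31 = 405 left.
February 1855 has 28 days (1855 is not a leap year): 405 − 28 = 377 left.
January 1855 has 31 days: 377 − 31 = 346 left.
December 1854 has 31 days: 346 − 31 = 315 left.
November 1854 has 30 days: 315 − 30 = 285 left.
October 1854 has 31 days: 285 − 31 = 254 left.
September 1854 has 30 days: 254 − 30 = 224 left.
August 1854 has 31 days: 224 − 31 = 193 left.
July 1854 has 31 days: 193 − 31 = 162 left.
June 1854 has 30 days: 162 − 30 = 132 left.
May 1854 has 31 days: 132 − 31 = 101 left.
April 1854 has 30 days: 101 − 30 = 71 left.
March 1854 has 31 days: 71 − 31 = 40 left.
February 1854 has 28 days (1854 is not a leap year): 40 − 28 = 12 left.
January 1854 has 31 days; 31 − 12 = 19 → January 19, 1854.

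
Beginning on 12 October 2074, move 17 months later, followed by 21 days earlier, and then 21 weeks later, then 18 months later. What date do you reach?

January 16, 2078

Advancing 17 months from October 12, 2074:
month 10 + 17 = 27, which is month 3 of year 2076 → March 2076.
Day 12 is valid in March, giving March 12, 2076.
Subtracting 21 days from March 12, 2076:
Going back 12 days from March 12, 2076 reaches the end of the previous month; 21 − 12 = 9 left.
February 2076 has 29 days; 29 − 9 = 20 → February 20, 2076.
Advancing 21 weeks (= 147 days) from February 20, 2076:
February has 29 days, so 29 − 20 = 9 days remain after February 20, 2076; 147 − 9 = 138 left.
March 2076 has 31 days: 138 − 31 = 107 left.
April 2076 has 30 days: 107 − 30 = 77 left.
May 2076 has 31 days: 77 − 31 = 46 left.
June 2076 has 30 days: 46 − 30 = 16 left.
16 days into July 2076 → July 16, 2076.
Counting forward 18 months from July 16, 2076:
month 7 + 18 = 25, which is month 1 of year 2078 → January 2078.
Day 16 is valid in January, giving January 16, 2078.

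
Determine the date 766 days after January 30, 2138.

Advancing 766 days from January 30, 2138.
January has 31 days, so 31 − 30 = 1 day remains after January 30, 2138; 766 − 1 = 765 left.
February 2138 has 28 days (2138 is not a leap year): 765 − 28 = 737 left.
March 2138 has 31 days: 737 − 31 = 706 left.
April 2138 has 30 days: 706 − 30 = 676 left.
May 2138 has 31 days: 676 − 31 = 645 left.
June 2138 has 30 days: 645 − 30 = 615 left.
July 2138 has 31 days: 615 − 31 = 584 left.
August 2138 has 31 days: 584 − 31 = 553 left.
September 2138 has 30 days: 553 − 30 = 523 left.
October 2138 has 31 days: 523 − 31 = 492 left.
November 2138 has 30 days: 492 − 30 = 462 left.
December 2138 has 31 days: 462 − 31 = 431 left.
January 2139 has 31 days: 431 − 31 = 400 left.
February 2139 has 28 days (2139 is not a leap year): 400 − 28 = 372 left.
March 2139 has 31 days: 372 − 31 = 341 left.
April 2139 has 30 days: 341 − 30 = 311 left.
May 2139 has 31 days: 311 − 31 = 280 left.
June 2139 has 30 days: 280 − 30 = 250 left.
July 2139 has 31 days: 250 − 31 = 219 left.
August 2139 has 31 days: 219 − 31 = 188 left.
September 2139 has 30 days: 188 − 30 = 158 left.
October 2139 has 31 days: 158 − 31 = 127 left.
November 2139 has 30 days: 127 − 30 = 97 left.
December 2139 has 31 days: 97 − 31 = 66 left.
January 2140 has 31 days: 66 − 31 = 35 left.
February 2140 has 29 days (2140 is a leap year): 35 − 29 = 6 left.
6 days into March 2140 → March 6, 2140.

March 6, 2140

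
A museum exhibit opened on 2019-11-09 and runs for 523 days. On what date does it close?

April 15, 2021

Adding 523 days from November 9, 2019.
November has 30 days, so 30 − 9 = 21 days remain after November 9, 2019; 523 − 21 = 502 left.
December 2019 has 31 days: 502 − 31 = 471 left.
January 2020 has 31 days: 471 − 31 = 440 left.
February 2020 has 29 days (2020 is a leap year): 440 − 29 = 411 left.
March 2020 has 31 days: 411 − 31 = 380 left.
April 2020 has 30 days: 380 − 30 = 350 left.
May 2020 has 31 days: 350 − 31 = 319 left.
June 2020 has 30 days: 319 − 30 = 289 left.
July 2020 has 31 days: 289 − 31 = 258 left.
August 2020 has 31 days: 258 − 31 = 227 left.
September 2020 has 30 days: 227 − 30 = 197 left.
October 2020 has 31 days: 197 − 31 = 166 left.
November 2020 has 30 days: 166 − 30 = 136 left.
December 2020 has 31 days: 136 − 31 = 105 left.
January 2021 has 31 days: 105 − 31 = 74 left.
February 2021 has 28 days (2021 is not a leap year): 74 − 28 = 46 left.
March 2021 has 31 days: 46 − 31 = 15 left.
15 days into April 2021 → April 15, 2021.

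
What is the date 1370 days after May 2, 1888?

February 1, 1892

Adding 1370 days from May 2, 1888.
May has 31 days, so 31 − 2 = 29 days remain after May 2, 1888; 1370 − 29 = 1341 left.
June 1888 has 30 days: 1341 − 30 = 1311 left.
July 1888 has 31 days: 1311 − 31 = 1280 left.
August 1888 has 31 days: 1280 − 31 = 1249 left.
September 1888 has 30 days: 1249 − 30 = 1219 left.
October 1888 has 31 days: 1219 − 31 = 1188 left.
November 1888 has 30 days: 1188 − 30 = 1158 left.
December 1888 has 31 days: 1158 − 31 = 1127 left.
January 1889 has 31 days: 1127 − 31 = 1096 left.
February 1889 has 28 days (1889 is not a leap year): 1096 − 28 = 1068 left.
March 1889 has 31 days: 1068 − 31 = 1037 left.
April 1889 has 30 days: 1037 − 30 = 1007 left.
May 1889 has 31 days: 1007 − 31 = 976 left.
June 1889 has 30 days: 976 − 30 = 946 left.
July 1889 has 31 days: 946 − 31 = 915 left.
August 1889 has 31 days: 915 − 31 = 884 left.
September 1889 has 30 days: 884 − 30 = 854 left.
October 1889 has 31 days: 854 − 31 = 823 left.
November 1889 has 30 days: 823 − 30 = 793 left.
December 1889 has 31 days: 793 − 31 = 762 left.
January 1890 has 31 days: 762 − 31 = 731 left.
February 1890 has 28 days (1890 is not a leap year): 731 − 28 = 703 left.
March 1890 has 31 days: 703 − 31 = 672 left.
April 1890 has 30 days: 672 − 30 = 642 left.
May 1890 has 31 days: 642 − 31 = 611 left.
June 1890 has 30 days: 611 − 30 = 581 left.
July 1890 has 31 days: 581 − 31 = 550 left.
August 1890 has 31 days: 550 − 31 = 519 left.
September 1890 has 30 days: 519 − 30 = 489 left.
October 1890 has 31 days: 489 − 31 = 458 left.
November 1890 has 30 days: 458 − 30 = 428 left.
December 1890 has 31 days: 428 − 31 = 397 left.
January 1891 has 31 days: 397 − 31 = 366 left.
February 1891 has 28 days (1891 is not a leap year): 366 − 28 = 338 left.
March 1891 has 31 days: 338 − 31 = 307 left.
April 1891 has 30 days: 307 − 30 = 277 left.
May 1891 has 31 days: 277 − 31 = 246 left.
June 1891 has 30 days: 246 − 30 = 216 left.
July 1891 has 31 days: 216 − 31 = 185 left.
August 1891 has 31 days: 185 − 31 = 154 left.
September 1891 has 30 days: 154 − 30 = 124 left.
October 1891 has 31 days: 124 − 31 = 93 left.
November 1891 has 30 days: 93 − 30 = 63 left.
December 1891 has 31 days: 63 − 31 = 32 left.
January 1892 has 31 days: 32 − 31 = 1 left.
1 day into February 1892 → February 1, 1892.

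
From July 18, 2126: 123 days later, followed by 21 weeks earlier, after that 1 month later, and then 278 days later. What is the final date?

Adding 123 days from July 18, 2126:
July has 31 days, so 31 − 18 = 13 days remain after July 18, 2126; 123 − 13 = 110 left.
August 2126 has 31 days: 110 − 31 = 79 left.
September 2126 has 30 days: 79 − 30 = 49 left.
October 2126 has 31 days: 49 − 31 = 18 left.
18 days into November 2126 → November 18, 2126.
Counting back 21 weeks (= 147 days) from November 18, 2126:
Going back 18 days from November 18, 2126 reaches the end of the previous month; 147 − 18 = 129 left.
October 2126 has 31 days: 129 − 31 = 98 left.
September 2126 has 30 days: 98 − 30 = 68 left.
August 2126 has 31 days: 68 − 31 = 37 left.
July 2126 has 31 days: 37 − 31 = 6 left.
June 2126 has 30 days; 30 − 6 = 24 → June 24, 2126.
Advancing 1 month from June 24, 2126:
month 6 + 1 = 7 → July 2126.
Day 24 is valid in July, giving July 24, 2126.
Advancing 278 days from July 24, 2126:
July has 31 days, so 31 − 24 = 7 days remain after July 24, 2126; 278 − 7 = 271 left.
August 2126 has 31 days: 271 − 31 = 240 left.
September 2126 has 30 days: 240 − 30 = 210 left.
October 2126 has 31 days: 210 − 31 = 179 left.
November 2126 has 30 days: 179 − 30 = 149 left.
December 2126 has 31 days: 149 − 31 = 118 left.
January 2127 has 31 days: 118 − 31 = 87 left.
February 2127 has 28 days (2127 is not a leap year): 87 − 28 = 59 left.
March 2127 has 31 days: 59 − 31 = 28 left.
28 days into April 2127 → April 28, 2127.

April 28, 2127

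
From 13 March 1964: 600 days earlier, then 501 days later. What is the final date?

Subtracting 600 days from March 13, 1964:
Going back 13 days from March 13, 1964 reaches the end of the previous month; 600 − 13 = 587 left.
February 1964 has 29 days (1964 is a leap year): 587 − 29 = 558 left.
January 1964 has 31 days: 558 − 31 = 527 left.
December 1963 has 31 days: 527 − 31 = 496 left.
November 1963 has 30 days: 496 − 30 = 466 left.
October 1963 has 31 days: 466 − 31 = 435 left.
September 1963 has 30 days: 435 − 30 = 405 left.
August 1963 has 31 days: 405 − 31 = 374 left.
July 1963 has 31 days: 374 − 31 = 343 left.
June 1963 has 30 days: 343 − 30 = 313 left.
May 1963 has 31 days: 313 − 31 = 282 left.
April 1963 has 30 days: 282 − 30 = 252 left.
March 1963 has 31 days: 252 − 31 = 221 left.
February 1963 has 28 days (1963 is not a leap year): 221 − 28 = 193 left.
January 1963 has 31 days: 193 − 31 = 162 left.
December 1962 has 31 days: 162 − 31 = 131 left.
November 1962 has 30 days: 131 − 30 = 101 left.
October 1962 has 31 days: 101 − 31 = 70 left.
September 1962 has 30 days: 70 − 30 = 40 left.
August 1962 has 31 days: 40 − 31 = 9 left.
July 1962 has 31 days; 31 − 9 = 22 → July 22, 1962.
Counting forward 501 days from July 22, 1962:
July has 31 days, so 31 − 22 = 9 days remain after July 22, 1962; 501 − 9 = 492 left.
August 1962 has 31 days: 492 − 31 = 461 left.
September 1962 has 30 days: 461 − 30 = 431 left.
October 1962 has 31 days: 431 − 31 = 400 left.
November 1962 has 30 days: 400 − 30 = 370 left.
December 1962 has 31 days: 370 − 31 = 339 left.
January 1963 has 31 days: 339 − 31 = 308 left.
February 1963 has 28 days (1963 is not a leap year): 308 − 28 = 280 left.
March 1963 has 31 days: 280 − 31 = 249 left.
April 1963 has 30 days: 249 − 30 = 219 left.
May 1963 has 31 days: 219 − 31 = 188 left.
June 1963 has 30 days: 188 − 30 = 158 left.
July 1963 has 31 days: 158 − 31 = 127 left.
August 1963 has 31 days: 127 − 31 = 96 left.
September 1963 has 30 days: 96 − 30 = 66 left.
October 1963 has 31 days: 66 − 31 = 35 left.
November 1963 has 30 days: 35 − 30 = 5 left.
5 days into December 1963 → December 5, 1963.

December 5, 1963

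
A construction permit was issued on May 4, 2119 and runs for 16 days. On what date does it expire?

May 20, 2119

Counting forward 16 days from May 4, 2119.
May has 31 days; 4 + 16 = 20, still in May.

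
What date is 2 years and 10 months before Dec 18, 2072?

Counting back 2 years and 10 months from December 18, 2072.
-2 years → 2070; month 12 − 10 = 2 → February 2070.
Day 18 is valid in February, giving February 18, 2070.

February 18, 2070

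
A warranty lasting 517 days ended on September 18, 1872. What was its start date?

Going back 517 days from September 18, 1872.
Going back 18 days from September 18, 1872 reaches the end of the previous month; 517 − 18 = 499 left.
August 1872 has 31 days: 499 − 31 = 468 left.
July 1872 has 31 days: 468 − 31 = 437 left.
June 1872 has 30 days: 437 − 30 = 407 left.
May 1872 has 31 days: 407 − 31 = 376 left.
April 1872 has 30 days: 376 − 30 = 346 left.
March 1872 has 31 days: 346 − 31 = 315 left.
February 1872 has 29 days (1872 is a leap year): 315 − 29 = 286 left.
January 1872 has 31 days: 286 − 31 = 255 left.
December 1871 has 31 days: 255 − 31 = 224 left.
November 1871 has 30 days: 224 − 30 = 194 left.
October 1871 has 31 days: 194 − 31 = 163 left.
September 1871 has 30 days: 163 − 30 = 133 left.
August 1871 has 31 days: 133 − 31 = 102 left.
July 1871 has 31 days: 102 − 31 = 71 left.
June 1871 has 30 days: 71 − 30 = 41 left.
May 1871 has 31 days: 41 − 31 = 10 left.
April 1871 has 30 days; 30 − 10 = 20 → April 20, 1871.

April 20, 1871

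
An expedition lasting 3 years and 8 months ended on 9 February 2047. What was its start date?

June 9, 2043

Subtracting 3 years and 8 months from February 9, 2047.
-3 years → 2044; month 2 − 8 = -6, which is month 6 of year 2043 → June 2043.
Day 9 is valid in June, giving June 9, 2043.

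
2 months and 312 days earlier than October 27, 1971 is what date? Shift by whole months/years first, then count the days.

October 19, 1970

Going back 2 months and 312 days from October 27, 1971: first the month/year part, then the days.
month 10 − 2 = 8 → August 1971.
Day 27 is valid in August, giving August 27, 1971.
Now subtract 312 days from August 27, 1971.
Going back 27 days from August 27, 1971 reaches the end of the previous month; 312 − 27 = 285 left.
July 1971 has 31 days: 285 − 31 = 254 left.
June 1971 has 30 days: 254 − 30 = 224 left.
May 1971 has 31 days: 224 − 31 = 193 left.
April 1971 has 30 days: 193 − 30 = 163 left.
March 1971 has 31 days: 163 − 31 = 132 left.
February 1971 has 28 days (1971 is not a leap year): 132 − 28 = 104 left.
January 1971 has 31 days: 104 − 31 = 73 left.
December 1970 has 31 days: 73 − 31 = 42 left.
November 1970 has 30 days: 42 − 30 = 12 left.
October 1970 has 31 days; 31 − 12 = 19 → October 19, 1970.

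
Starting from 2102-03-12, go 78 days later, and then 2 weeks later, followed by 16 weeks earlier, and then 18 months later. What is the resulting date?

Counting forward 78 days from March 12, 2102:
March has 31 days, so 31 − 12 = 19 days remain after March 12, 2102; 78 − 19 = 59 left.
April 2102 has 30 days: 59 − 30 = 29 left.
29 days into May 2102 → May 29, 2102.
Counting forward 2 weeks (= 14 days) from May 29, 2102:
May has 31 days, so 31 − 29 = 2 days remain after May 29, 2102; 14 − 2 = 12 left.
12 days into June 2102 → June 12, 2102.
Going back 16 weeks (= 112 days) from June 12, 2102:
Going back 12 days from June 12, 2102 reaches the end of the previous month; 112 − 12 = 100 left.
May 2102 has 31 days: 100 − 31 = 69 left.
April 2102 has 30 days: 69 − 30 = 39 left.
March 2102 has 31 days: 39 − 31 = 8 left.
February 2102 has 28 days; 28 − 8 = 20 → February 20, 2102.
Advancing 18 months from February 20, 2102:
month 2 + 18 = 20, which is month 8 of year 2103 → August 2103.
Day 20 is valid in August, giving August 20, 2103.

August 20, 2103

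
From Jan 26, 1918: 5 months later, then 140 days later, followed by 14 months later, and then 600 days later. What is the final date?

Counting forward 5 months from January 26, 1918:
month 1 + 5 = 6 → June 1918.
Day 26 is valid in June, giving June 26, 1918.
Adding 140 days from June 26, 1918:
June has 30 days, so 30 − 26 = 4 days remain after June 26, 1918; 140 − 4 = 136 left.
July 1918 has 31 days: 136 − 31 = 105 left.
August 1918 has 31 days: 105 − 31 = 74 left.
September 1918 has 30 days: 74 − 30 = 44 left.
October 1918 has 31 days: 44 − 31 = 13 left.
13 days into November 1918 → November 13, 1918.
Counting forward 14 months from November 13, 1918:
month 11 + 14 = 25, which is month 1 of year 1920 → January 1920.
Day 13 is valid in January, giving January 13, 1920.
Advancing 600 days from January 13, 1920:
January has 31 days, so 31 − 13 = 18 days remain after January 13, 1920; 600 − 18 = 582 left.
February 1920 has 29 days (1920 is a leap year): 582 − 29 = 553 left.
March 1920 has 31 days: 553 − 31 = 522 left.
April 1920 has 30 days: 522 − 30 = 492 left.
May 1920 has 31 days: 492 − 31 = 461 left.
June 1920 has 30 days: 461 − 30 = 431 left.
July 1920 has 31 days: 431 − 31 = 400 left.
August 1920 has 31 days: 400 − 31 = 369 left.
September 1920 has 30 days: 369 − 30 = 339 left.
October 1920 has 31 days: 339 − 31 = 308 left.
November 1920 has 30 days: 308 − 30 = 278 left.
December 1920 has 31 days: 278 − 31 = 247 left.
January 1921 has 31 days: 247 − 31 = 216 left.
February 1921 has 28 days (1921 is not a leap year): 216 − 28 = 188 left.
March 1921 has 31 days: 188 − 31 = 157 left.
April 1921 has 30 days: 157 − 30 = 127 left.
May 1921 has 31 days: 127 − 31 = 96 left.
June 1921 has 30 days: 96 − 30 = 66 left.
July 1921 has 31 days: 66 − 31 = 35 left.
August 1921 has 31 days: 35 − 31 = 4 left.
4 days into September 1921 → September 4, 1921.

September 4, 1921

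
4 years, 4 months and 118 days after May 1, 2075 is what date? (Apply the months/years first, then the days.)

December 28, 2079

Adding 4 years, 4 months and 118 days from May 1, 2075: first the month/year part, then the days.
+4 years → 2079; month 5 + 4 = 9 → September 2079.
Day 1 is valid in September, giving September 1, 2079.
Now add 118 days from September 1, 2079.
September has 30 days, so 30 − 1 = 29 days remain after September 1, 2079; 118 − 29 = 89 left.
October 2079 has 31 days: 89 − 31 = 58 left.
November 2079 has 30 days: 58 − 30 = 28 left.
28 days into December 2079 → December 28, 2079.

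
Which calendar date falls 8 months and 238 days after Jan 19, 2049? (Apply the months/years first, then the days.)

Advancing 8 months and 238 days from January 19, 2049: first the month/year part, then the days.
month 1 + 8 = 9 → September 2049.
Day 19 is valid in September, giving September 19, 2049.
Now add 238 days from September 19, 2049.
September has 30 days, so 30 − 19 = 11 days remain after September 19, 2049; 238 − 11 = 227 left.
October 2049 has 31 days: 227 − 31 = 196 left.
November 2049 has 30 days: 196 − 30 = 166 left.
December 2049 has 31 days: 166 − 31 = 135 left.
January 2050 has 31 days: 135 − 31 = 104 left.
February 2050 has 28 days (2050 is not a leap year): 104 − 28 = 76 left.
March 2050 has 31 days: 76 − 31 = 45 left.
April 2050 has 30 days: 45 − 30 = 15 left.
15 days into May 2050 → May 15, 2050.

May 15, 2050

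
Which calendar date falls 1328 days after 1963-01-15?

September 4, 1966

Adding 1328 days from January 15, 1963.
January has 31 days, so 31 − 15 = 16 days remain after January 15, 1963; 1328 − 16 = 1312 left.
February 1963 has 28 days (1963 is not a leap year): 1312 − 28 = 1284 left.
March 1963 has 31 days: 1284 − 31 = 1253 left.
April 1963 has 30 days: 1253 − 30 = 1223 left.
May 1963 has 31 days: 1223 − 31 = 1192 left.
June 1963 has 30 days: 1192 − 30 = 1162 left.
July 1963 has 31 days: 1162 − 31 = 1131 left.
August 1963 has 31 days: 1131 − 31 = 1100 left.
September 1963 has 30 days: 1100 − 30 = 1070 left.
October 1963 has 31 days: 1070 − 31 = 1039 left.
November 1963 has 30 days: 1039 − 30 = 1009 left.
December 1963 has 31 days: 1009 − 31 = 978 left.
January 1964 has 31 days: 978 − 31 = 947 left.
February 1964 has 29 days (1964 is a leap year): 947 − 29 = 918 left.
March 1964 has 31 days: 918 − 31 = 887 left.
April 1964 has 30 days: 887 − 30 = 857 left.
May 1964 has 31 days: 857 − 31 = 826 left.
June 1964 has 30 days: 826 − 30 = 796 left.
July 1964 has 31 days: 796 − 31 = 765 left.
August 1964 has 31 days: 765 − 31 = 734 left.
September 1964 has 30 days: 734 − 30 = 704 left.
October 1964 has 31 days: 704 − 31 = 673 left.
November 1964 has 30 days: 673 − 30 = 643 left.
December 1964 has 31 days: 643 − 31 = 612 left.
January 1965 has 31 days: 612 − 31 = 581 left.
February 1965 has 28 days (1965 is not a leap year): 581 − 28 = 553 left.
March 1965 has 31 days: 553 − 31 = 522 left.
April 1965 has 30 days: 522 − 30 = 492 left.
May 1965 has 31 days: 492 − 31 = 461 left.
June 1965 has 30 days: 461 − 30 = 431 left.
July 1965 has 31 days: 431 − 31 = 400 left.
August 1965 has 31 days: 400 − 31 = 369 left.
September 1965 has 30 days: 369 − 30 = 339 left.
October 1965 has 31 days: 339 − 31 = 308 left.
November 1965 has 30 days: 308 − 30 = 278 left.
December 1965 has 31 days: 278 − 31 = 247 left.
January 1966 has 31 days: 247 − 31 = 216 left.
February 1966 has 28 days (1966 is not a leap year): 216 − 28 = 188 left.
March 1966 has 31 days: 188 − 31 = 157 left.
April 1966 has 30 days: 157 − 30 = 127 left.
May 1966 has 31 days: 127 − 31 = 96 left.
June 1966 has 30 days: 96 − 30 = 66 left.
July 1966 has 31 days: 66 − 31 = 35 left.
August 1966 has 31 days: 35 − 31 = 4 left.
4 days into September 1966 → September 4, 1966.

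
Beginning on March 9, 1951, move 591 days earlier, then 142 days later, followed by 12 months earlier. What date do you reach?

Subtracting 591 days from March 9, 1951:
Going back 9 days from March 9, 1951 reaches the end of the previous month; 591 − 9 = 582 left.
February 1951 has 28 days (1951 is not a leap year): 582 − 28 = 554 left.
January 1951 has 31 days: 554 − 31 = 523 left.
December 1950 has 31 days: 523 − 31 = 492 left.
November 1950 has 30 days: 492 − 30 = 462 left.
October 1950 has 31 days: 462 − 31 = 431 left.
September 1950 has 30 days: 431 − 30 = 401 left.
August 1950 has 31 days: 401 − 31 = 370 left.
July 1950 has 31 days: 370 − 31 = 339 left.
June 1950 has 30 days: 339 − 30 = 309 left.
May 1950 has 31 days: 309 − 31 = 278 left.
April 1950 has 30 days: 278 − 30 = 248 left.
March 1950 has 31 days: 248 − 31 = 217 left.
February 1950 has 28 days (1950 is not a leap year): 217 − 28 = 189 left.
January 1950 has 31 days: 189 − 31 = 158 left.
December 1949 has 31 days: 158 − 31 = 127 left.
November 1949 has 30 days: 127 − 30 = 97 left.
October 1949 has 31 days: 97 − 31 = 66 left.
September 1949 has 30 days: 66 − 30 = 36 left.
August 1949 has 31 days: 36 − 31 = 5 left.
July 1949 has 31 days; 31 − 5 = 26 → July 26, 1949.
Advancing 142 days from July 26, 1949:
July has 31 days, so 31 − 26 = 5 days remain after July 26, 1949; 142 − 5 = 137 left.
August 1949 has 31 days: 137 − 31 = 106 left.
September 1949 has 30 days: 106 − 30 = 76 left.
October 1949 has 31 days: 76 − 31 = 45 left.
November 1949 has 30 days: 45 − 30 = 15 left.
15 days into December 1949 → December 15, 1949.
Counting back 12 months from December 15, 1949:
month 12 − 12 = 0, which is month 12 of year 1948 → December 1948.
Day 15 is valid in December, giving December 15, 1948.

December 15, 1948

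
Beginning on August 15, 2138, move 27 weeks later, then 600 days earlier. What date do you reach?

June 30, 2137

Advancing 27 weeks (= 189 days) from August 15, 2138:
August has 31 days, so 31 − 15 = 16 days remain after August 15, 2138; 189 − 16 = 173 left.
September 2138 has 30 days: 173 − 30 = 143 left.
October 2138 has 31 days: 143 − 31 = 112 left.
November 2138 has 30 days: 112 − 30 = 82 left.
December 2138 has 31 days: 82 − 31 = 51 left.
January 2139 has 31 days: 51 − 31 = 20 left.
20 days into February 2139 → February 20, 2139.
Counting back 600 days from February 20, 2139:
Going back 20 days from February 20, 2139 reaches the end of the previous month; 600 − 20 = 580 left.
January 2139 has 31 days: 580 − 31 = 549 left.
December 2138 has 31 days: 549 − 31 = 518 left.
November 2138 has 30 days: 518 − 30 = 488 left.
October 2138 has 31 days: 488 − 31 = 457 left.
September 2138 has 30 days: 457 − 30 = 427 left.
August 2138 has 31 days: 427 − 31 = 396 left.
July 2138 has 31 days: 396 − 31 = 365 left.
June 2138 has 30 days: 365 − 30 = 335 left.
May 2138 has 31 days: 335 − 31 = 304 left.
April 2138 has 30 days: 304 − 30 = 274 left.
March 2138 has 31 days: 274 − 31 = 243 left.
February 2138 has 28 days (2138 is not a leap year): 243 − 28 = 215 left.
January 2138 has 31 days: 215 − 31 = 184 left.
December 2137 has 31 days: 184 − 31 = 153 left.
November 2137 has 30 days: 153 − 30 = 123 left.
October 2137 has 31 days: 123 − 31 = 92 left.
September 2137 has 30 days: 92 − 30 = 62 left.
August 2137 has 31 days: 62 − 31 = 31 left.
July 2137 has 31 days: 31 − 31 = 0 left.
June 2137 has 30 days; 30 − 0 = 30 → June 30, 2137.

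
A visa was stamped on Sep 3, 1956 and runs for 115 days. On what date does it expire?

Adding 115 days from September 3, 1956.
September has 30 days, so 30 − 3 = 27 days remain after September 3, 1956; 115 − 27 = 88 left.
October 1956 has 31 days: 88 − 31 = 57 left.
November 1956 has 30 days: 57 − 30 = 27 left.
27 days into December 1956 → December 27, 1956.

December 27, 1956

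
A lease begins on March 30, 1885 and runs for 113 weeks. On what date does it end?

Counting forward 113 weeks = 791 days from March 30, 1885.
March has 31 days, so 31 − 30 = 1 day remains after March 30, 1885; 791 − 1 = 790 left.
April 1885 has 30 days: 790 − 30 = 760 left.
May 1885 has 31 days: 760 − 31 = 729 left.
June 1885 has 30 days: 729 − 30 = 699 left.
July 1885 has 31 days: 699 − 31 = 668 left.
August 1885 has 31 days: 668 − 31 = 637 left.
September 1885 has 30 days: 637 − 30 = 607 left.
October 1885 has 31 days: 607 − 31 = 576 left.
November 1885 has 30 days: 576 − 30 = 546 left.
December 1885 has 31 days: 546 − 31 = 515 left.
January 1886 has 31 days: 515 − 31 = 484 left.
February 1886 has 28 days (1886 is not a leap year): 484 − 28 = 456 left.
March 1886 has 31 days: 456 − 31 = 425 left.
April 1886 has 30 days: 425 − 30 = 395 left.
May 1886 has 31 days: 395 − 31 = 364 left.
June 1886 has 30 days: 364 − 30 = 334 left.
July 1886 has 31 days: 334 − 31 = 303 left.
August 1886 has 31 days: 303 − 31 = 272 left.
September 1886 has 30 days: 272 − 30 = 242 left.
October 1886 has 31 days: 242 − 31 = 211 left.
November 1886 has 30 days: 211 − 30 = 181 left.
December 1886 has 31 days: 181 − 31 = 150 left.
January 1887 has 31 days: 150 − 31 = 119 left.
February 1887 has 28 days (1887 is not a leap year): 119 − 28 = 91 left.
March 1887 has 31 days: 91 − 31 = 60 left.
April 1887 has 30 days: 60 − 30 = 30 left.
30 days into May 1887 → May 30, 1887.

May 30, 1887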